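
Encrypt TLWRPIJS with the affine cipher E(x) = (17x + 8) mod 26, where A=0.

TNSLDOFC

T(19): 17·19+8=331≡19 → T
L(11): 17·11+8=195≡13 → N
W(22): 17·22+8=382≡18 → S
R(17): 17·17+8=297≡11 → L
P(15): 17·15+8=263≡3 → D
I(8): 17·8+8=144≡14 → O
J(9): 17·9+8=161≡5 → F
S(18): 17·18+8=314≡2 → C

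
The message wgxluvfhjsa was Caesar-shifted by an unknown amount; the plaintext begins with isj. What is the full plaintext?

isjxghrtvem

From the crib: w(22)−i(8)=14, so the shift is 14.
Subtract 14 from each ciphertext letter:
w(22): 22−14=8 → i
g(6): 6−14=-8≡18 → s
x(23): 23−14=9 → j
l(11): 11−14=-3≡23 → x
u(20): 20−14=6 → g
v(21): 21−14=7 → h
f(5): 5−14=-9≡17 → r
h(7): 7−14=-7≡19 → t
j(9): 9−14=-5≡21 → v
s(18): 18−14=4 → e
a(0): 0−14=-14≡12 → m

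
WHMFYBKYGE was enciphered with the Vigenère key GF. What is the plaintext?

Repeat the key across the ciphertext: GFGFGFGFGF
W(22)−G(6): 16 → Q
H(7)−F(5): 2 → C
M(12)−G(6): 6 → G
F(5)−F(5): 0 → A
Y(24)−G(6): 18 → S
B(1)−F(5): -4≡22 → W
K(10)−G(6): 4 → E
Y(24)−F(5): 19 → T
G(6)−G(6): 0 → A
E(4)−F(5): -1≡25 → Z

QCGASWETAZ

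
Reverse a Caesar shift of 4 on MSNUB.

IOJQX

M(12): 12−4=8 → I
S(18): 18−4=14 → O
N(13): 13−4=9 → J
U(20): 20−4=16 → Q
B(1): 1−4=-3≡23 → X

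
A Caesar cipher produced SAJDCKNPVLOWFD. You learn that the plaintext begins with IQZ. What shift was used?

From the crib: S(18)−I(8)=10, so the shift is 10.

10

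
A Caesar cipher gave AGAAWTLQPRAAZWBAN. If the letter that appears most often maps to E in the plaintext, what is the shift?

22

The most frequent ciphertext letter is A (appears 6 times).
A is position 0; E is position 4.
Shift = -4≡22.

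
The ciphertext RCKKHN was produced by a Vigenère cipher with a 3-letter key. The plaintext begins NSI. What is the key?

EKC

Subtract each crib letter from the matching ciphertext letter (mod 26):
R(17)−N(13)=4 → E
C(2)−S(18)=-16≡10 → K
K(10)−I(8)=2 → C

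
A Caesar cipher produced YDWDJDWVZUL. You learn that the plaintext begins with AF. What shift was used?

From the crib: Y(24)−A(0)=24, so the shift is 24.

24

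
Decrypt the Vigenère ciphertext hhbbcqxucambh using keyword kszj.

Repeat the key across the ciphertext: kszjkszjkszjk
h(7)−k(10): -3≡23 → x
h(7)−s(18): -11≡15 → p
b(1)−z(25): -24≡2 → c
b(1)−j(9): -8≡18 → s
c(2)−k(10): -8≡18 → s
q(16)−s(18): -2≡24 → y
x(23)−z(25): -2≡24 → y
u(20)−j(9): 11 → l
c(2)−k(10): -8≡18 → s
a(0)−s(18): -18≡8 → i
m(12)−z(25): -13≡13 → n
b(1)−j(9): -8≡18 → s
h(7)−k(10): -3≡23 → x

xpcssyylsinsx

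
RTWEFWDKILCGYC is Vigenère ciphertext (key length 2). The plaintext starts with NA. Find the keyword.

Subtract each crib letter from the matching ciphertext letter (mod 26):
R(17)−N(13)=4 → E
T(19)−A(0)=19 → T

ET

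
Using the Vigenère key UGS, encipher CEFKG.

Repeat the key across the message: UGSUG
C(2)+U(20): 22 → W
E(4)+G(6): 10 → K
F(5)+S(18): 23 → X
K(10)+U(20): 30≡4 → E
G(6)+G(6): 12 → M

WKXEM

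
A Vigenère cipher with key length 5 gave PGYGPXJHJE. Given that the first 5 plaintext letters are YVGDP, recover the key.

RLSDA

Subtract each crib letter from the matching ciphertext letter (mod 26):
P(15)−Y(24)=-9≡17 → R
G(6)−V(21)=-15≡11 → L
Y(24)−G(6)=18 → S
G(6)−D(3)=3 → D
P(15)−P(15)=0 → A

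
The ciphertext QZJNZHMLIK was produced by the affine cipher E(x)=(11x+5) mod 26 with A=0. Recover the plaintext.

The inverse of 11 mod 26 is 19, since 11·19=209≡1. Apply D(y)=19·(y−5) mod 26:
Q(16): 19·(16−5)=209≡1 → B
Z(25): 19·(25−5)=380≡16 → Q
J(9): 19·(9−5)=76≡24 → Y
N(13): 19·(13−5)=152≡22 → W
Z(25): 19·(25−5)=380≡16 → Q
H(7): 19·(7−5)=38≡12 → M
M(12): 19·(12−5)=133≡3 → D
L(11): 19·(11−5)=114≡10 → K
I(8): 19·(8−5)=57≡5 → F
K(10): 19·(10−5)=95≡17 → R

BQYWQMDKFR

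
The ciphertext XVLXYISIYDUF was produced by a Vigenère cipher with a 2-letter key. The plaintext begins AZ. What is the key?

XW

Subtract each crib letter from the matching ciphertext letter (mod 26):
X(23)−A(0)=23 → X
V(21)−Z(25)=-4≡22 → W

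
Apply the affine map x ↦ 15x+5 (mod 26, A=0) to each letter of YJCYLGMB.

Y(24): 15·24+5=365≡1 → B
J(9): 15·9+5=140≡10 → K
C(2): 15·2+5=35≡9 → J
Y(24): 15·24+5=365≡1 → B
L(11): 15·11+5=170≡14 → O
G(6): 15·6+5=95≡17 → R
M(12): 15·12+5=185≡3 → D
B(1): 15·1+5=20 → U

BKJBORDU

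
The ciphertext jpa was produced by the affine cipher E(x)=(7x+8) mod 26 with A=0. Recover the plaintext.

The inverse of 7 mod 26 is 15, since 7·15=105≡1. Apply D(y)=15·(y−8) mod 26:
j(9): 15·(9−8)=15 → p
p(15): 15·(15−8)=105≡1 → b
a(0): 15·(0−8)=-120≡10 → k

pbk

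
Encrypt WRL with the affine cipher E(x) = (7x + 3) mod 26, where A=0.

BSC

W(22): 7·22+3=157≡1 → B
R(17): 7·17+3=122≡18 → S
L(11): 7·11+3=80≡2 → C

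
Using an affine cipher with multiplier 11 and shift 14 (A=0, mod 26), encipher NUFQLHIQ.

BARIFNYI

N(13): 11·13+14=157≡1 → B
U(20): 11·20+14=234≡0 → A
F(5): 11·5+14=69≡17 → R
Q(16): 11·16+14=190≡8 → I
L(11): 11·11+14=135≡5 → F
H(7): 11·7+14=91≡13 → N
I(8): 11·8+14=102≡24 → Y
Q(16): 11·16+14=190≡8 → I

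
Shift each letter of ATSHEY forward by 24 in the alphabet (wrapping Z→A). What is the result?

A(0): 0+24=24 → Y
T(19): 19+24=43≡17 → R
S(18): 18+24=42≡16 → Q
H(7): 7+24=31≡5 → F
E(4): 4+24=28≡2 → C
Y(24): 24+24=48≡22 → W

YRQFCW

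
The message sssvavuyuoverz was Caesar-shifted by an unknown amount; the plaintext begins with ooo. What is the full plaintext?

From the crib: s(18)−o(14)=4, so the shift is 4.
Subtract 4 from each ciphertext letter:
s(18): 18−4=14 → o
s(18): 18−4=14 → o
s(18): 18−4=14 → o
v(21): 21−4=17 → r
a(0): 0−4=-4≡22 → w
v(21): 21−4=17 → r
u(20): 20−4=16 → q
y(24): 24−4=20 → u
u(20): 20−4=16 → q
o(14): 14−4=10 → k
v(21): 21−4=17 → r
e(4): 4−4=0 → a
r(17): 17−4=13 → n
z(25): 25−4=21 → v

ooorwrquqkranv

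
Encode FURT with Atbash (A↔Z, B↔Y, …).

UFIG

F(5) → U(20)
U(20) → F(5)
R(17) → I(8)
T(19) → G(6)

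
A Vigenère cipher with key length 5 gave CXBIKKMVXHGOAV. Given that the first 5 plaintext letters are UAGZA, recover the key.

Subtract each crib letter from the matching ciphertext letter (mod 26):
C(2)−U(20)=-18≡8 → I
X(23)−A(0)=23 → X
B(1)−G(6)=-5≡21 → V
I(8)−Z(25)=-17≡9 → J
K(10)−A(0)=10 → K

IXVJK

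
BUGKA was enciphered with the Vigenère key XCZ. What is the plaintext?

ESHNY

Repeat the key across the ciphertext: XCZXC
B(1)−X(23): -22≡4 → E
U(20)−C(2): 18 → S
G(6)−Z(25): -19≡7 → H
K(10)−X(23): -13≡13 → N
A(0)−C(2): -2≡24 → Y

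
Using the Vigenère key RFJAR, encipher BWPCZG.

SBYCQX

Repeat the key across the message: RFJARR
B(1)+R(17): 18 → S
W(22)+F(5): 27≡1 → B
P(15)+J(9): 24 → Y
C(2)+A(0): 2 → C
Z(25)+R(17): 42≡16 → Q
G(6)+R(17): 23 → X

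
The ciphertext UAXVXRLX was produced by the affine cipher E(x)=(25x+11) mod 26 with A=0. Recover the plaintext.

RLOQOUAO

The inverse of 25 mod 26 is 25, since 25·25=625≡1. Apply D(y)=25·(y−11) mod 26:
U(20): 25·(20−11)=225≡17 → R
A(0): 25·(0−11)=-275≡11 → L
X(23): 25·(23−11)=300≡14 → O
V(21): 25·(21−11)=250≡16 → Q
X(23): 25·(23−11)=300≡14 → O
R(17): 25·(17−11)=150≡20 → U
L(11): 25·(11−11)=0 → A
X(23): 25·(23−11)=300≡14 → O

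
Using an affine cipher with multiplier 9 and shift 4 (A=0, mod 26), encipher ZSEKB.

Z(25): 9·25+4=229≡21 → V
S(18): 9·18+4=166≡10 → K
E(4): 9·4+4=40≡14 → O
K(10): 9·10+4=94≡16 → Q
B(1): 9·1+4=13 → N

VKOQN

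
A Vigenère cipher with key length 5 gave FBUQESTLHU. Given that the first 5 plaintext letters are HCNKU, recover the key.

Subtract each crib letter from the matching ciphertext letter (mod 26):
F(5)−H(7)=-2≡24 → Y
B(1)−C(2)=-1≡25 → Z
U(20)−N(13)=7 → H
Q(16)−K(10)=6 → G
E(4)−U(20)=-16≡10 → K

YZHGK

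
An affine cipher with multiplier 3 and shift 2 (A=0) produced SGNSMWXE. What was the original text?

The inverse of 3 mod 26 is 9, since 3·9=27≡1. Apply D(y)=9·(y−2) mod 26:
S(18): 9·(18−2)=144≡14 → O
G(6): 9·(6−2)=36≡10 → K
N(13): 9·(13−2)=99≡21 → V
S(18): 9·(18−2)=144≡14 → O
M(12): 9·(12−2)=90≡12 → M
W(22): 9·(22−2)=180≡24 → Y
X(23): 9·(23−2)=189≡7 → H
E(4): 9·(4−2)=18 → S

OKVOMYHS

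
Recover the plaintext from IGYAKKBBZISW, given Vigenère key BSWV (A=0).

Repeat the key across the ciphertext: BSWVBSWVBSWV
I(8)−B(1): 7 → H
G(6)−S(18): -12≡14 → O
Y(24)−W(22): 2 → C
A(0)−V(21): -21≡5 → F
K(10)−B(1): 9 → J
K(10)−S(18): -8≡18 → S
B(1)−W(22): -21≡5 → F
B(1)−V(21): -20≡6 → G
Z(25)−B(1): 24 → Y
I(8)−S(18): -10≡16 → Q
S(18)−W(22): -4≡22 → W
W(22)−V(21): 1 → B

HOCFJSFGYQWB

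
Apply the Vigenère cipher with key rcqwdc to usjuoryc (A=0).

luzqrtpe

Repeat the key across the message: rcqwdcrc
u(20)+r(17): 37≡11 → l
s(18)+c(2): 20 → u
j(9)+q(16): 25 → z
u(20)+w(22): 42≡16 → q
o(14)+d(3): 17 → r
r(17)+c(2): 19 → t
y(24)+r(17): 41≡15 → p
c(2)+c(2): 4 → e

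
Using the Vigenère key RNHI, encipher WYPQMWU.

NLWYDJB

Repeat the key across the message: RNHIRNH
W(22)+R(17): 39≡13 → N
Y(24)+N(13): 37≡11 → L
P(15)+H(7): 22 → W
Q(16)+I(8): 24 → Y
M(12)+R(17): 29≡3 → D
W(22)+N(13): 35≡9 → J
U(20)+H(7): 27≡1 → B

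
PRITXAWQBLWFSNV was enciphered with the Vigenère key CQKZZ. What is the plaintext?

Repeat the key across the ciphertext: CQKZZCQKZZCQKZZ
P(15)−C(2): 13 → N
R(17)−Q(16): 1 → B
I(8)−K(10): -2≡24 → Y
T(19)−Z(25): -6≡20 → U
X(23)−Z(25): -2≡24 → Y
A(0)−C(2): -2≡24 → Y
W(22)−Q(16): 6 → G
Q(16)−K(10): 6 → G
B(1)−Z(25): -24≡2 → C
L(11)−Z(25): -14≡12 → M
W(22)−C(2): 20 → U
F(5)−Q(16): -11≡15 → P
S(18)−K(10): 8 → I
N(13)−Z(25): -12≡14 → O
V(21)−Z(25): -4≡22 → W

NBYUYYGGCMUPIOW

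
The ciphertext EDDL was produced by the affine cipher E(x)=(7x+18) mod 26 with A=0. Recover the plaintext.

YJJZ

The inverse of 7 mod 26 is 15, since 7·15=105≡1. Apply D(y)=15·(y−18) mod 26:
E(4): 15·(4−18)=-210≡24 → Y
D(3): 15·(3−18)=-225≡9 → J
D(3): 15·(3−18)=-225≡9 → J
L(11): 15·(11−18)=-105≡25 → Z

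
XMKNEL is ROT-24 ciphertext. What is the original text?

ZOMPGN

X(23): 23−24=-1≡25 → Z
M(12): 12−24=-12≡14 → O
K(10): 10−24=-14≡12 → M
N(13): 13−24=-11≡15 → P
E(4): 4−24=-20≡6 → G
L(11): 11−24=-13≡13 → N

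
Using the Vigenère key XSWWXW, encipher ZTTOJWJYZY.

WLPKGSGQVU

Repeat the key across the message: XSWWXWXSWW
Z(25)+X(23): 48≡22 → W
T(19)+S(18): 37≡11 → L
T(19)+W(22): 41≡15 → P
O(14)+W(22): 36≡10 → K
J(9)+X(23): 32≡6 → G
W(22)+W(22): 44≡18 → S
J(9)+X(23): 32≡6 → G
Y(24)+S(18): 42≡16 → Q
Z(25)+W(22): 47≡21 → V
Y(24)+W(22): 46≡20 → U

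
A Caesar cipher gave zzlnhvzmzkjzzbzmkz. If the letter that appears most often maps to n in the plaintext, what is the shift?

12

The most frequent ciphertext letter is z (appears 8 times).
z is position 25; n is position 13.
Shift = 12.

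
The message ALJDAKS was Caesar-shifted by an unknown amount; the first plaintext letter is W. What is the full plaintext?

WHFZWGO

From the crib: A(0)−W(22)=-22≡4, so the shift is 4.
Subtract 4 from each ciphertext letter:
A(0): 0−4=-4≡22 → W
L(11): 11−4=7 → H
J(9): 9−4=5 → F
D(3): 3−4=-1≡25 → Z
A(0): 0−4=-4≡22 → W
K(10): 10−4=6 → G
S(18): 18−4=14 → O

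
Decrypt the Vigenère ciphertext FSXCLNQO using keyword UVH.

Repeat the key across the ciphertext: UVHUVHUV
F(5)−U(20): -15≡11 → L
S(18)−V(21): -3≡23 → X
X(23)−H(7): 16 → Q
C(2)−U(20): -18≡8 → I
L(11)−V(21): -10≡16 → Q
N(13)−H(7): 6 → G
Q(16)−U(20): -4≡22 → W
O(14)−V(21): -7≡19 → T

LXQIQGWT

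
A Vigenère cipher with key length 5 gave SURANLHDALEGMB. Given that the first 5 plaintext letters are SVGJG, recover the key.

AZLRH

Subtract each crib letter from the matching ciphertext letter (mod 26):
S(18)−S(18)=0 → A
U(20)−V(21)=-1≡25 → Z
R(17)−G(6)=11 → L
A(0)−J(9)=-9≡17 → R
N(13)−G(6)=7 → H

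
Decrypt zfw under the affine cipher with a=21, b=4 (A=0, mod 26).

The inverse of 21 mod 26 is 5, since 21·5=105≡1. Apply D(y)=5·(y−4) mod 26:
z(25): 5·(25−4)=105≡1 → b
f(5): 5·(5−4)=5 → f
w(22): 5·(22−4)=90≡12 → m

bfm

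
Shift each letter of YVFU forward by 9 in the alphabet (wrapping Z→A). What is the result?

Y(24): 24+9=33≡7 → H
V(21): 21+9=30≡4 → E
F(5): 5+9=14 → O
U(20): 20+9=29≡3 → D

HEOD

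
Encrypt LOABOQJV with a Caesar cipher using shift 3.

L(11): 11+3=14 → O
O(14): 14+3=17 → R
A(0): 0+3=3 → D
B(1): 1+3=4 → E
O(14): 14+3=17 → R
Q(16): 16+3=19 → T
J(9): 9+3=12 → M
V(21): 21+3=24 → Y

ORDERTMY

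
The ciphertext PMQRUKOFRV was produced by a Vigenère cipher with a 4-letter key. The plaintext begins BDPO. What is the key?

OJBD

Subtract each crib letter from the matching ciphertext letter (mod 26):
P(15)−B(1)=14 → O
M(12)−D(3)=9 → J
Q(16)−P(15)=1 → B
R(17)−O(14)=3 → D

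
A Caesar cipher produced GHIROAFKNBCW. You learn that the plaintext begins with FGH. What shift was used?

From the crib: G(6)−F(5)=1, so the shift is 1.

1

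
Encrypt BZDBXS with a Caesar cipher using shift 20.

VTXVRM

B(1): 1+20=21 → V
Z(25): 25+20=45≡19 → T
D(3): 3+20=23 → X
B(1): 1+20=21 → V
X(23): 23+20=43≡17 → R
S(18): 18+20=38≡12 → M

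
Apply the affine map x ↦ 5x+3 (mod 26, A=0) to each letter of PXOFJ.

P(15): 5·15+3=78≡0 → A
X(23): 5·23+3=118≡14 → O
O(14): 5·14+3=73≡21 → V
F(5): 5·5+3=28≡2 → C
J(9): 5·9+3=48≡22 → W

AOVCW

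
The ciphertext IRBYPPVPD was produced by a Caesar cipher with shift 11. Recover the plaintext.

I(8): 8−11=-3≡23 → X
R(17): 17−11=6 → G
B(1): 1−11=-10≡16 → Q
Y(24): 24−11=13 → N
P(15): 15−11=4 → E
P(15): 15−11=4 → E
V(21): 21−11=10 → K
P(15): 15−11=4 → E
D(3): 3−11=-8≡18 → S

XGQNEEKES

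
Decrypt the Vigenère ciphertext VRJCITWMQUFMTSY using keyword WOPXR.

Repeat the key across the ciphertext: WOPXRWOPXRWOPXR
V(21)−W(22): -1≡25 → Z
R(17)−O(14): 3 → D
J(9)−P(15): -6≡20 → U
C(2)−X(23): -21≡5 → F
I(8)−R(17): -9≡17 → R
T(19)−W(22): -3≡23 → X
W(22)−O(14): 8 → I
M(12)−P(15): -3≡23 → X
Q(16)−X(23): -7≡19 → T
U(20)−R(17): 3 → D
F(5)−W(22): -17≡9 → J
M(12)−O(14): -2≡24 → Y
T(19)−P(15): 4 → E
S(18)−X(23): -5≡21 → V
Y(24)−R(17): 7 → H

ZDUFRXIXTDJYEVH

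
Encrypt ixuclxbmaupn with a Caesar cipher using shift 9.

rgdlugkvjdyw

i(8): 8+9=17 → r
x(23): 23+9=32≡6 → g
u(20): 20+9=29≡3 → d
c(2): 2+9=11 → l
l(11): 11+9=20 → u
x(23): 23+9=32≡6 → g
b(1): 1+9=10 → k
m(12): 12+9=21 → v
a(0): 0+9=9 → j
u(20): 20+9=29≡3 → d
p(15): 15+9=24 → y
n(13): 13+9=22 → w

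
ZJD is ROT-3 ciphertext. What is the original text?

WGA

Z(25): 25−3=22 → W
J(9): 9−3=6 → G
D(3): 3−3=0 → A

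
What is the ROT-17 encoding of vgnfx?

v(21): 21+17=38≡12 → m
g(6): 6+17=23 → x
n(13): 13+17=30≡4 → e
f(5): 5+17=22 → w
x(23): 23+17=40≡14 → o

mxewo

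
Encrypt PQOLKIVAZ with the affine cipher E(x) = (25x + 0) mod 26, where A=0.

LKMPQSFAB

P(15): 25·15+0=375≡11 → L
Q(16): 25·16+0=400≡10 → K
O(14): 25·14+0=350≡12 → M
L(11): 25·11+0=275≡15 → P
K(10): 25·10+0=250≡16 → Q
I(8): 25·8+0=200≡18 → S
V(21): 25·21+0=525≡5 → F
A(0): 25·0+0=0 → A
Z(25): 25·25+0=625≡1 → B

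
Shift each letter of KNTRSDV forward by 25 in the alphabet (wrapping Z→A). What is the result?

K(10): 10+25=35≡9 → J
N(13): 13+25=38≡12 → M
T(19): 19+25=44≡18 → S
R(17): 17+25=42≡16 → Q
S(18): 18+25=43≡17 → R
D(3): 3+25=28≡2 → C
V(21): 21+25=46≡20 → U

JMSQRCU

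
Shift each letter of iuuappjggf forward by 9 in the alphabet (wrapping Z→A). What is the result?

i(8): 8+9=17 → r
u(20): 20+9=29≡3 → d
u(20): 20+9=29≡3 → d
a(0): 0+9=9 → j
p(15): 15+9=24 → y
p(15): 15+9=24 → y
j(9): 9+9=18 → s
g(6): 6+9=15 → p
g(6): 6+9=15 → p
f(5): 5+9=14 → o

rddjyysppo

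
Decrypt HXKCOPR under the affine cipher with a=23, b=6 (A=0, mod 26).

RDQKGXF

The inverse of 23 mod 26 is 17, since 23·17=391≡1. Apply D(y)=17·(y−6) mod 26:
H(7): 17·(7−6)=17 → R
X(23): 17·(23−6)=289≡3 → D
K(10): 17·(10−6)=68≡16 → Q
C(2): 17·(2−6)=-68≡10 → K
O(14): 17·(14−6)=136≡6 → G
P(15): 17·(15−6)=153≡23 → X
R(17): 17·(17−6)=187≡5 → F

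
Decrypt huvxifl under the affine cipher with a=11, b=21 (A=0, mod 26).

The inverse of 11 mod 26 is 19, since 11·19=209≡1. Apply D(y)=19·(y−21) mod 26:
h(7): 19·(7−21)=-266≡20 → u
u(20): 19·(20−21)=-19≡7 → h
v(21): 19·(21−21)=0 → a
x(23): 19·(23−21)=38≡12 → m
i(8): 19·(8−21)=-247≡13 → n
f(5): 19·(5−21)=-304≡8 → i
l(11): 19·(11−21)=-190≡18 → s

uhamnis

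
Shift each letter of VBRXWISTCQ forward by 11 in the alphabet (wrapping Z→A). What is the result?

V(21): 21+11=32≡6 → G
B(1): 1+11=12 → M
R(17): 17+11=28≡2 → C
X(23): 23+11=34≡8 → I
W(22): 22+11=33≡7 → H
I(8): 8+11=19 → T
S(18): 18+11=29≡3 → D
T(19): 19+11=30≡4 → E
C(2): 2+11=13 → N
Q(16): 16+11=27≡1 → B

GMCIHTDENB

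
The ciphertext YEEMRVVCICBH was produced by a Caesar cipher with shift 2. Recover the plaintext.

Y(24): 24−2=22 → W
E(4): 4−2=2 → C
E(4): 4−2=2 → C
M(12): 12−2=10 → K
R(17): 17−2=15 → P
V(21): 21−2=19 → T
V(21): 21−2=19 → T
C(2): 2−2=0 → A
I(8): 8−2=6 → G
C(2): 2−2=0 → A
B(1): 1−2=-1≡25 → Z
H(7): 7−2=5 → F

WCCKPTTAGAZF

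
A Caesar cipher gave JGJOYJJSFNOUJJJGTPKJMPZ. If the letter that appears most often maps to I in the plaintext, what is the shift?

1

The most frequent ciphertext letter is J (appears 8 times).
J is position 9; I is position 8.
Shift = 1.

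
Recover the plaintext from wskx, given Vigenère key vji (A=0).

bjcc

Repeat the key across the ciphertext: vjiv
w(22)−v(21): 1 → b
s(18)−j(9): 9 → j
k(10)−i(8): 2 → c
x(23)−v(21): 2 → c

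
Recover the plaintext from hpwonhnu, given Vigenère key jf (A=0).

Repeat the key across the ciphertext: jfjfjfjf
h(7)−j(9): -2≡24 → y
p(15)−f(5): 10 → k
w(22)−j(9): 13 → n
o(14)−f(5): 9 → j
n(13)−j(9): 4 → e
h(7)−f(5): 2 → c
n(13)−j(9): 4 → e
u(20)−f(5): 15 → p

yknjecep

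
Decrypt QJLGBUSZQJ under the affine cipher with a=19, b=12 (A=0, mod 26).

STPMJKONST

The inverse of 19 mod 26 is 11, since 19·11=209≡1. Apply D(y)=11·(y−12) mod 26:
Q(16): 11·(16−12)=44≡18 → S
J(9): 11·(9−12)=-33≡19 → T
L(11): 11·(11−12)=-11≡15 → P
G(6): 11·(6−12)=-66≡12 → M
B(1): 11·(1−12)=-121≡9 → J
U(20): 11·(20−12)=88≡10 → K
S(18): 11·(18−12)=66≡14 → O
Z(25): 11·(25−12)=143≡13 → N
Q(16): 11·(16−12)=44≡18 → S
J(9): 11·(9−12)=-33≡19 → T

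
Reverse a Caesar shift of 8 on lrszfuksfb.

l(11): 11−8=3 → d
r(17): 17−8=9 → j
s(18): 18−8=10 → k
z(25): 25−8=17 → r
f(5): 5−8=-3≡23 → x
u(20): 20−8=12 → m
k(10): 10−8=2 → c
s(18): 18−8=10 → k
f(5): 5−8=-3≡23 → x
b(1): 1−8=-7≡19 → t

djkrxmckxt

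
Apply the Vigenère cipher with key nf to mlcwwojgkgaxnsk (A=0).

Repeat the key across the message: nfnfnfnfnfnfnfn
m(12)+n(13): 25 → z
l(11)+f(5): 16 → q
c(2)+n(13): 15 → p
w(22)+f(5): 27≡1 → b
w(22)+n(13): 35≡9 → j
o(14)+f(5): 19 → t
j(9)+n(13): 22 → w
g(6)+f(5): 11 → l
k(10)+n(13): 23 → x
g(6)+f(5): 11 → l
a(0)+n(13): 13 → n
x(23)+f(5): 28≡2 → c
n(13)+n(13): 26≡0 → a
s(18)+f(5): 23 → x
k(10)+n(13): 23 → x

zqpbjtwlxlncaxx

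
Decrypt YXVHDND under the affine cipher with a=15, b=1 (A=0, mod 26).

The inverse of 15 mod 26 is 7, since 15·7=105≡1. Apply D(y)=7·(y−1) mod 26:
Y(24): 7·(24−1)=161≡5 → F
X(23): 7·(23−1)=154≡24 → Y
V(21): 7·(21−1)=140≡10 → K
H(7): 7·(7−1)=42≡16 → Q
D(3): 7·(3−1)=14 → O
N(13): 7·(13−1)=84≡6 → G
D(3): 7·(3−1)=14 → O

FYKQOGO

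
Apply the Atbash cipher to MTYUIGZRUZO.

NGBFRTAIFAL

M(12) → N(13)
T(19) → G(6)
Y(24) → B(1)
U(20) → F(5)
I(8) → R(17)
G(6) → T(19)
Z(25) → A(0)
R(17) → I(8)
U(20) → F(5)
Z(25) → A(0)
O(14) → L(11)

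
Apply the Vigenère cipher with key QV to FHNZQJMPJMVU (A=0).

VCDUGECKZHLP

Repeat the key across the message: QVQVQVQVQVQV
F(5)+Q(16): 21 → V
H(7)+V(21): 28≡2 → C
N(13)+Q(16): 29≡3 → D
Z(25)+V(21): 46≡20 → U
Q(16)+Q(16): 32≡6 → G
J(9)+V(21): 30≡4 → E
M(12)+Q(16): 28≡2 → C
P(15)+V(21): 36≡10 → K
J(9)+Q(16): 25 → Z
M(12)+V(21): 33≡7 → H
V(21)+Q(16): 37≡11 → L
U(20)+V(21): 41≡15 → P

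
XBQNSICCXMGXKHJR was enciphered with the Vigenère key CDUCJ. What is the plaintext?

VYWLJGZIVDEUQFAP

Repeat the key across the ciphertext: CDUCJCDUCJCDUCJC
X(23)−C(2): 21 → V
B(1)−D(3): -2≡24 → Y
Q(16)−U(20): -4≡22 → W
N(13)−C(2): 11 → L
S(18)−J(9): 9 → J
I(8)−C(2): 6 → G
C(2)−D(3): -1≡25 → Z
C(2)−U(20): -18≡8 → I
X(23)−C(2): 21 → V
M(12)−J(9): 3 → D
G(6)−C(2): 4 → E
X(23)−D(3): 20 → U
K(10)−U(20): -10≡16 → Q
H(7)−C(2): 5 → F
J(9)−J(9): 0 → A
R(17)−C(2): 15 → P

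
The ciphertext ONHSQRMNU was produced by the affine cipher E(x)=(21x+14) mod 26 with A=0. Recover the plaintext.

The inverse of 21 mod 26 is 5, since 21·5=105≡1. Apply D(y)=5·(y−14) mod 26:
O(14): 5·(14−14)=0 → A
N(13): 5·(13−14)=-5≡21 → V
H(7): 5·(7−14)=-35≡17 → R
S(18): 5·(18−14)=20 → U
Q(16): 5·(16−14)=10 → K
R(17): 5·(17−14)=15 → P
M(12): 5·(12−14)=-10≡16 → Q
N(13): 5·(13−14)=-5≡21 → V
U(20): 5·(20−14)=30≡4 → E

AVRUKPQVE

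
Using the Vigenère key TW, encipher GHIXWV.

Repeat the key across the message: TWTWTW
G(6)+T(19): 25 → Z
H(7)+W(22): 29≡3 → D
I(8)+T(19): 27≡1 → B
X(23)+W(22): 45≡19 → T
W(22)+T(19): 41≡15 → P
V(21)+W(22): 43≡17 → R

ZDBTPR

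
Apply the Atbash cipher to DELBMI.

WVOYNR

D(3) → W(22)
E(4) → V(21)
L(11) → O(14)
B(1) → Y(24)
M(12) → N(13)
I(8) → R(17)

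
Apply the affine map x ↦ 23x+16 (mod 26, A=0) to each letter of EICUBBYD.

E(4): 23·4+16=108≡4 → E
I(8): 23·8+16=200≡18 → S
C(2): 23·2+16=62≡10 → K
U(20): 23·20+16=476≡8 → I
B(1): 23·1+16=39≡13 → N
B(1): 23·1+16=39≡13 → N
Y(24): 23·24+16=568≡22 → W
D(3): 23·3+16=85≡7 → H

ESKINNWH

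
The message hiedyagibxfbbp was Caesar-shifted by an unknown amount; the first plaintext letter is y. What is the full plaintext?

From the crib: h(7)−y(24)=-17≡9, so the shift is 9.
Subtract 9 from each ciphertext letter:
h(7): 7−9=-2≡24 → y
i(8): 8−9=-1≡25 → z
e(4): 4−9=-5≡21 → v
d(3): 3−9=-6≡20 → u
y(24): 24−9=15 → p
a(0): 0−9=-9≡17 → r
g(6): 6−9=-3≡23 → x
i(8): 8−9=-1≡25 → z
b(1): 1−9=-8≡18 → s
x(23): 23−9=14 → o
f(5): 5−9=-4≡22 → w
b(1): 1−9=-8≡18 → s
b(1): 1−9=-8≡18 → s
p(15): 15−9=6 → g

yzvuprxzsowssg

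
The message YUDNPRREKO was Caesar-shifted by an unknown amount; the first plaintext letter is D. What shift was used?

21

From the crib: Y(24)−D(3)=21, so the shift is 21.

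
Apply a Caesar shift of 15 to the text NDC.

CSR

N(13): 13+15=28≡2 → C
D(3): 3+15=18 → S
C(2): 2+15=17 → R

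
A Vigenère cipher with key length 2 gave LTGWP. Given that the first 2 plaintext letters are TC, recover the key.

Subtract each crib letter from the matching ciphertext letter (mod 26):
L(11)−T(19)=-8≡18 → S
T(19)−C(2)=17 → R

SR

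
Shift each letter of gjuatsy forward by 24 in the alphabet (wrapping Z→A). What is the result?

g(6): 6+24=30≡4 → e
j(9): 9+24=33≡7 → h
u(20): 20+24=44≡18 → s
a(0): 0+24=24 → y
t(19): 19+24=43≡17 → r
s(18): 18+24=42≡16 → q
y(24): 24+24=48≡22 → w

ehsyrqw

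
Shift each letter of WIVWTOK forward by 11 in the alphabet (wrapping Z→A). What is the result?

HTGHEZV

W(22): 22+11=33≡7 → H
I(8): 8+11=19 → T
V(21): 21+11=32≡6 → G
W(22): 22+11=33≡7 → H
T(19): 19+11=30≡4 → E
O(14): 14+11=25 → Z
K(10): 10+11=21 → V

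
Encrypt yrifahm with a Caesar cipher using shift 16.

ohyvqxc

y(24): 24+16=40≡14 → o
r(17): 17+16=33≡7 → h
i(8): 8+16=24 → y
f(5): 5+16=21 → v
a(0): 0+16=16 → q
h(7): 7+16=23 → x
m(12): 12+16=28≡2 → c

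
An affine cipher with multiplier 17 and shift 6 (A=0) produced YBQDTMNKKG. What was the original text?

YPWJNIFOOA

The inverse of 17 mod 26 is 23, since 17·23=391≡1. Apply D(y)=23·(y−6) mod 26:
Y(24): 23·(24−6)=414≡24 → Y
B(1): 23·(1−6)=-115≡15 → P
Q(16): 23·(16−6)=230≡22 → W
D(3): 23·(3−6)=-69≡9 → J
T(19): 23·(19−6)=299≡13 → N
M(12): 23·(12−6)=138≡8 → I
N(13): 23·(13−6)=161≡5 → F
K(10): 23·(10−6)=92≡14 → O
K(10): 23·(10−6)=92≡14 → O
G(6): 23·(6−6)=0 → A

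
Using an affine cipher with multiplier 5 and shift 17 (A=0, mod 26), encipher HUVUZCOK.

H(7): 5·7+17=52≡0 → A
U(20): 5·20+17=117≡13 → N
V(21): 5·21+17=122≡18 → S
U(20): 5·20+17=117≡13 → N
Z(25): 5·25+17=142≡12 → M
C(2): 5·2+17=27≡1 → B
O(14): 5·14+17=87≡9 → J
K(10): 5·10+17=67≡15 → P

ANSNMBJP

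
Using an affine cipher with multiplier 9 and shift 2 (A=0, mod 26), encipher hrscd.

nziud

h(7): 9·7+2=65≡13 → n
r(17): 9·17+2=155≡25 → z
s(18): 9·18+2=164≡8 → i
c(2): 9·2+2=20 → u
d(3): 9·3+2=29≡3 → d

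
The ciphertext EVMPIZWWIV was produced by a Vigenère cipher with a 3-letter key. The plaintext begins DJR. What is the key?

Subtract each crib letter from the matching ciphertext letter (mod 26):
E(4)−D(3)=1 → B
V(21)−J(9)=12 → M
M(12)−R(17)=-5≡21 → V

BMV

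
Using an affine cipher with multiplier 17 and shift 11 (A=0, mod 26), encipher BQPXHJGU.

CXGMAIJN

B(1): 17·1+11=28≡2 → C
Q(16): 17·16+11=283≡23 → X
P(15): 17·15+11=266≡6 → G
X(23): 17·23+11=402≡12 → M
H(7): 17·7+11=130≡0 → A
J(9): 17·9+11=164≡8 → I
G(6): 17·6+11=113≡9 → J
U(20): 17·20+11=351≡13 → N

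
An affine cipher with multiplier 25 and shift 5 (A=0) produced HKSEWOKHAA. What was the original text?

The inverse of 25 mod 26 is 25, since 25·25=625≡1. Apply D(y)=25·(y−5) mod 26:
H(7): 25·(7−5)=50≡24 → Y
K(10): 25·(10−5)=125≡21 → V
S(18): 25·(18−5)=325≡13 → N
E(4): 25·(4−5)=-25≡1 → B
W(22): 25·(22−5)=425≡9 → J
O(14): 25·(14−5)=225≡17 → R
K(10): 25·(10−5)=125≡21 → V
H(7): 25·(7−5)=50≡24 → Y
A(0): 25·(0−5)=-125≡5 → F
A(0): 25·(0−5)=-125≡5 → F

YVNBJRVYFF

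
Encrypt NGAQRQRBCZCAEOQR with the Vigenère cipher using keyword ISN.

Repeat the key across the message: ISNISNISNISNISNI
N(13)+I(8): 21 → V
G(6)+S(18): 24 → Y
A(0)+N(13): 13 → N
Q(16)+I(8): 24 → Y
R(17)+S(18): 35≡9 → J
Q(16)+N(13): 29≡3 → D
R(17)+I(8): 25 → Z
B(1)+S(18): 19 → T
C(2)+N(13): 15 → P
Z(25)+I(8): 33≡7 → H
C(2)+S(18): 20 → U
A(0)+N(13): 13 → N
E(4)+I(8): 12 → M
O(14)+S(18): 32≡6 → G
Q(16)+N(13): 29≡3 → D
R(17)+I(8): 25 → Z

VYNYJDZTPHUNMGDZ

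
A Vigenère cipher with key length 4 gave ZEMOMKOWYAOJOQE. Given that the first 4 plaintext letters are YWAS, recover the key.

BIMW

Subtract each crib letter from the matching ciphertext letter (mod 26):
Z(25)−Y(24)=1 → B
E(4)−W(22)=-18≡8 → I
M(12)−A(0)=12 → M
O(14)−S(18)=-4≡22 → W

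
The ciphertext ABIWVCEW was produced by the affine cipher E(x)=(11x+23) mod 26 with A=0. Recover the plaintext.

The inverse of 11 mod 26 is 19, since 11·19=209≡1. Apply D(y)=19·(y−23) mod 26:
A(0): 19·(0−23)=-437≡5 → F
B(1): 19·(1−23)=-418≡24 → Y
I(8): 19·(8−23)=-285≡1 → B
W(22): 19·(22−23)=-19≡7 → H
V(21): 19·(21−23)=-38≡14 → O
C(2): 19·(2−23)=-399≡17 → R
E(4): 19·(4−23)=-361≡3 → D
W(22): 19·(22−23)=-19≡7 → H

FYBHORDH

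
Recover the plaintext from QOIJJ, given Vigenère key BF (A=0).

Repeat the key across the ciphertext: BFBFB
Q(16)−B(1): 15 → P
O(14)−F(5): 9 → J
I(8)−B(1): 7 → H
J(9)−F(5): 4 → E
J(9)−B(1): 8 → I

PJHEI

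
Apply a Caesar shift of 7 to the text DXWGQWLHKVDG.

KEDNXDSORCKN

D(3): 3+7=10 → K
X(23): 23+7=30≡4 → E
W(22): 22+7=29≡3 → D
G(6): 6+7=13 → N
Q(16): 16+7=23 → X
W(22): 22+7=29≡3 → D
L(11): 11+7=18 → S
H(7): 7+7=14 → O
K(10): 10+7=17 → R
V(21): 21+7=28≡2 → C
D(3): 3+7=10 → K
G(6): 6+7=13 → N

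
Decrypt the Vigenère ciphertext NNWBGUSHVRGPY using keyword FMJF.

IBNWBIJCQFXKT

Repeat the key across the ciphertext: FMJFFMJFFMJFF
N(13)−F(5): 8 → I
N(13)−M(12): 1 → B
W(22)−J(9): 13 → N
B(1)−F(5): -4≡22 → W
G(6)−F(5): 1 → B
U(20)−M(12): 8 → I
S(18)−J(9): 9 → J
H(7)−F(5): 2 → C
V(21)−F(5): 16 → Q
R(17)−M(12): 5 → F
G(6)−J(9): -3≡23 → X
P(15)−F(5): 10 → K
Y(24)−F(5): 19 → T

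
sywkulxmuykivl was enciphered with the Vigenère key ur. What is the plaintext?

Repeat the key across the ciphertext: ururururururur
s(18)−u(20): -2≡24 → y
y(24)−r(17): 7 → h
w(22)−u(20): 2 → c
k(10)−r(17): -7≡19 → t
u(20)−u(20): 0 → a
l(11)−r(17): -6≡20 → u
x(23)−u(20): 3 → d
m(12)−r(17): -5≡21 → v
u(20)−u(20): 0 → a
y(24)−r(17): 7 → h
k(10)−u(20): -10≡16 → q
i(8)−r(17): -9≡17 → r
v(21)−u(20): 1 → b
l(11)−r(17): -6≡20 → u

yhctaudvahqrbu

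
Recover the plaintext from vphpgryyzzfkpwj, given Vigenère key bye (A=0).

Repeat the key across the ciphertext: byebyebyebyebye
v(21)−b(1): 20 → u
p(15)−y(24): -9≡17 → r
h(7)−e(4): 3 → d
p(15)−b(1): 14 → o
g(6)−y(24): -18≡8 → i
r(17)−e(4): 13 → n
y(24)−b(1): 23 → x
y(24)−y(24): 0 → a
z(25)−e(4): 21 → v
z(25)−b(1): 24 → y
f(5)−y(24): -19≡7 → h
k(10)−e(4): 6 → g
p(15)−b(1): 14 → o
w(22)−y(24): -2≡24 → y
j(9)−e(4): 5 → f

urdoinxavyhgoyf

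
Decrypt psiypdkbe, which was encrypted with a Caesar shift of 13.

p(15): 15−13=2 → c
s(18): 18−13=5 → f
i(8): 8−13=-5≡21 → v
y(24): 24−13=11 → l
p(15): 15−13=2 → c
d(3): 3−13=-10≡16 → q
k(10): 10−13=-3≡23 → x
b(1): 1−13=-12≡14 → o
e(4): 4−13=-9≡17 → r

cfvlcqxor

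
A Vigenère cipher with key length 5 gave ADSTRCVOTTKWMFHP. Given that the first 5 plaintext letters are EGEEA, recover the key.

WXOPR

Subtract each crib letter from the matching ciphertext letter (mod 26):
A(0)−E(4)=-4≡22 → W
D(3)−G(6)=-3≡23 → X
S(18)−E(4)=14 → O
T(19)−E(4)=15 → P
R(17)−A(0)=17 → R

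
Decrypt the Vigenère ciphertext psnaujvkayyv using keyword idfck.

Repeat the key across the ciphertext: idfckidfckid
p(15)−i(8): 7 → h
s(18)−d(3): 15 → p
n(13)−f(5): 8 → i
a(0)−c(2): -2≡24 → y
u(20)−k(10): 10 → k
j(9)−i(8): 1 → b
v(21)−d(3): 18 → s
k(10)−f(5): 5 → f
a(0)−c(2): -2≡24 → y
y(24)−k(10): 14 → o
y(24)−i(8): 16 → q
v(21)−d(3): 18 → s

hpiykbsfyoqs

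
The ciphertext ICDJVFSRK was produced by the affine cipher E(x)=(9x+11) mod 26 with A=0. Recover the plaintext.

RZCUEIVSX

The inverse of 9 mod 26 is 3, since 9·3=27≡1. Apply D(y)=3·(y−11) mod 26:
I(8): 3·(8−11)=-9≡17 → R
C(2): 3·(2−11)=-27≡25 → Z
D(3): 3·(3−11)=-24≡2 → C
J(9): 3·(9−11)=-6≡20 → U
V(21): 3·(21−11)=30≡4 → E
F(5): 3·(5−11)=-18≡8 → I
S(18): 3·(18−11)=21 → V
R(17): 3·(17−11)=18 → S
K(10): 3·(10−11)=-3≡23 → X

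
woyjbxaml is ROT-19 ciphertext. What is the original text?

dvfqiehts

w(22): 22−19=3 → d
o(14): 14−19=-5≡21 → v
y(24): 24−19=5 → f
j(9): 9−19=-10≡16 → q
b(1): 1−19=-18≡8 → i
x(23): 23−19=4 → e
a(0): 0−19=-19≡7 → h
m(12): 12−19=-7≡19 → t
l(11): 11−19=-8≡18 → s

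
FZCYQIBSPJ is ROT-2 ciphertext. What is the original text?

F(5): 5−2=3 → D
Z(25): 25−2=23 → X
C(2): 2−2=0 → A
Y(24): 24−2=22 → W
Q(16): 16−2=14 → O
I(8): 8−2=6 → G
B(1): 1−2=-1≡25 → Z
S(18): 18−2=16 → Q
P(15): 15−2=13 → N
J(9): 9−2=7 → H

DXAWOGZQNH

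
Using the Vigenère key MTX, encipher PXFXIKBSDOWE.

Repeat the key across the message: MTXMTXMTXMTX
P(15)+M(12): 27≡1 → B
X(23)+T(19): 42≡16 → Q
F(5)+X(23): 28≡2 → C
X(23)+M(12): 35≡9 → J
I(8)+T(19): 27≡1 → B
K(10)+X(23): 33≡7 → H
B(1)+M(12): 13 → N
S(18)+T(19): 37≡11 → L
D(3)+X(23): 26≡0 → A
O(14)+M(12): 26≡0 → A
W(22)+T(19): 41≡15 → P
E(4)+X(23): 27≡1 → B

BQCJBHNLAAPB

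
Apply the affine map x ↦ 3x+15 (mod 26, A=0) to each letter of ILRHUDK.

NWOKXYT

I(8): 3·8+15=39≡13 → N
L(11): 3·11+15=48≡22 → W
R(17): 3·17+15=66≡14 → O
H(7): 3·7+15=36≡10 → K
U(20): 3·20+15=75≡23 → X
D(3): 3·3+15=24 → Y
K(10): 3·10+15=45≡19 → T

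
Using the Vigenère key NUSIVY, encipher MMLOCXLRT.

Repeat the key across the message: NUSIVYNUS
M(12)+N(13): 25 → Z
M(12)+U(20): 32≡6 → G
L(11)+S(18): 29≡3 → D
O(14)+I(8): 22 → W
C(2)+V(21): 23 → X
X(23)+Y(24): 47≡21 → V
L(11)+N(13): 24 → Y
R(17)+U(20): 37≡11 → L
T(19)+S(18): 37≡11 → L

ZGDWXVYLL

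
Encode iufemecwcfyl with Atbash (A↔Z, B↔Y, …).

rfuvnvxdxubo

i(8) → r(17)
u(20) → f(5)
f(5) → u(20)
e(4) → v(21)
m(12) → n(13)
e(4) → v(21)
c(2) → x(23)
w(22) → d(3)
c(2) → x(23)
f(5) → u(20)
y(24) → b(1)
l(11) → o(14)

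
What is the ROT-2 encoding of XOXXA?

X(23): 23+2=25 → Z
O(14): 14+2=16 → Q
X(23): 23+2=25 → Z
X(23): 23+2=25 → Z
A(0): 0+2=2 → C

ZQZZC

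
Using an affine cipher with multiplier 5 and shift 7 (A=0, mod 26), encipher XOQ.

X(23): 5·23+7=122≡18 → S
O(14): 5·14+7=77≡25 → Z
Q(16): 5·16+7=87≡9 → J

SZJ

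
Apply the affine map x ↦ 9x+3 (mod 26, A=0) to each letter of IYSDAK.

XLJEDP

I(8): 9·8+3=75≡23 → X
Y(24): 9·24+3=219≡11 → L
S(18): 9·18+3=165≡9 → J
D(3): 9·3+3=30≡4 → E
A(0): 9·0+3=3 → D
K(10): 9·10+3=93≡15 → P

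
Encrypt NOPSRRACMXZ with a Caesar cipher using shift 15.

CDEHGGPRBMO

N(13): 13+15=28≡2 → C
O(14): 14+15=29≡3 → D
P(15): 15+15=30≡4 → E
S(18): 18+15=33≡7 → H
R(17): 17+15=32≡6 → G
R(17): 17+15=32≡6 → G
A(0): 0+15=15 → P
C(2): 2+15=17 → R
M(12): 12+15=27≡1 → B
X(23): 23+15=38≡12 → M
Z(25): 25+15=40≡14 → O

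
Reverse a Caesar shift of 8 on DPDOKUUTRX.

VHVGCMMLJP

D(3): 3−8=-5≡21 → V
P(15): 15−8=7 → H
D(3): 3−8=-5≡21 → V
O(14): 14−8=6 → G
K(10): 10−8=2 → C
U(20): 20−8=12 → M
U(20): 20−8=12 → M
T(19): 19−8=11 → L
R(17): 17−8=9 → J
X(23): 23−8=15 → P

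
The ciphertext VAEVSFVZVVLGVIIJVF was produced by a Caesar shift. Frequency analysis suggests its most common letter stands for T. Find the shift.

The most frequent ciphertext letter is V (appears 7 times).
V is position 21; T is position 19.
Shift = 2.

2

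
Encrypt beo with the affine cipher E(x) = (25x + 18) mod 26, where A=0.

b(1): 25·1+18=43≡17 → r
e(4): 25·4+18=118≡14 → o
o(14): 25·14+18=368≡4 → e

roe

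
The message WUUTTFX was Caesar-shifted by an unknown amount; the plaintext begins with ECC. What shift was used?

From the crib: W(22)−E(4)=18, so the shift is 18.

18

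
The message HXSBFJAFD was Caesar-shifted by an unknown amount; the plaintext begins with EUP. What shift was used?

From the crib: H(7)−E(4)=3, so the shift is 3.

3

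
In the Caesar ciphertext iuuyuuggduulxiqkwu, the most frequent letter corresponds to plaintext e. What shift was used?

16

The most frequent ciphertext letter is u (appears 7 times).
u is position 20; e is position 4.
Shift = 16.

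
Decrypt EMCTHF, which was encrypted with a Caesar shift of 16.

E(4): 4−16=-12≡14 → O
M(12): 12−16=-4≡22 → W
C(2): 2−16=-14≡12 → M
T(19): 19−16=3 → D
H(7): 7−16=-9≡17 → R
F(5): 5−16=-11≡15 → P

OWMDRP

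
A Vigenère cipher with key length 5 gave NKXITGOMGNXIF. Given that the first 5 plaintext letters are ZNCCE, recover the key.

OXVGP

Subtract each crib letter from the matching ciphertext letter (mod 26):
N(13)−Z(25)=-12≡14 → O
K(10)−N(13)=-3≡23 → X
X(23)−C(2)=21 → V
I(8)−C(2)=6 → G
T(19)−E(4)=15 → P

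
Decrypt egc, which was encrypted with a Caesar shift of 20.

kmi

e(4): 4−20=-16≡10 → k
g(6): 6−20=-14≡12 → m
c(2): 2−20=-18≡8 → i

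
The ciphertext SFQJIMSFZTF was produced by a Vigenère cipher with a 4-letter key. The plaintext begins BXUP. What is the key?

RIWU

Subtract each crib letter from the matching ciphertext letter (mod 26):
S(18)−B(1)=17 → R
F(5)−X(23)=-18≡8 → I
Q(16)−U(20)=-4≡22 → W
J(9)−P(15)=-6≡20 → U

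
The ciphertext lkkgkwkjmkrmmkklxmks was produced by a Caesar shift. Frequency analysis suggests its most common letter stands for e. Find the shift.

6

The most frequent ciphertext letter is k (appears 8 times).
k is position 10; e is position 4.
Shift = 6.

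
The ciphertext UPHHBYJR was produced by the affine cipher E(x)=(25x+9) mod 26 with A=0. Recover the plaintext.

The inverse of 25 mod 26 is 25, since 25·25=625≡1. Apply D(y)=25·(y−9) mod 26:
U(20): 25·(20−9)=275≡15 → P
P(15): 25·(15−9)=150≡20 → U
H(7): 25·(7−9)=-50≡2 → C
H(7): 25·(7−9)=-50≡2 → C
B(1): 25·(1−9)=-200≡8 → I
Y(24): 25·(24−9)=375≡11 → L
J(9): 25·(9−9)=0 → A
R(17): 25·(17−9)=200≡18 → S

PUCCILAS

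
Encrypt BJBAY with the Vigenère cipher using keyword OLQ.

Repeat the key across the message: OLQOL
B(1)+O(14): 15 → P
J(9)+L(11): 20 → U
B(1)+Q(16): 17 → R
A(0)+O(14): 14 → O
Y(24)+L(11): 35≡9 → J

PUROJ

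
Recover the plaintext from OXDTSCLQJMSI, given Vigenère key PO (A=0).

ZJOFDOWCUYDU

Repeat the key across the ciphertext: POPOPOPOPOPO
O(14)−P(15): -1≡25 → Z
X(23)−O(14): 9 → J
D(3)−P(15): -12≡14 → O
T(19)−O(14): 5 → F
S(18)−P(15): 3 → D
C(2)−O(14): -12≡14 → O
L(11)−P(15): -4≡22 → W
Q(16)−O(14): 2 → C
J(9)−P(15): -6≡20 → U
M(12)−O(14): -2≡24 → Y
S(18)−P(15): 3 → D
I(8)−O(14): -6≡20 → U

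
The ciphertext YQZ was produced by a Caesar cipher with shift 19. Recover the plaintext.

FXG

Y(24): 24−19=5 → F
Q(16): 16−19=-3≡23 → X
Z(25): 25−19=6 → G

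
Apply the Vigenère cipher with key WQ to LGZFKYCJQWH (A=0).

HWVVGOYZMMD

Repeat the key across the message: WQWQWQWQWQW
L(11)+W(22): 33≡7 → H
G(6)+Q(16): 22 → W
Z(25)+W(22): 47≡21 → V
F(5)+Q(16): 21 → V
K(10)+W(22): 32≡6 → G
Y(24)+Q(16): 40≡14 → O
C(2)+W(22): 24 → Y
J(9)+Q(16): 25 → Z
Q(16)+W(22): 38≡12 → M
W(22)+Q(16): 38≡12 → M
H(7)+W(22): 29≡3 → D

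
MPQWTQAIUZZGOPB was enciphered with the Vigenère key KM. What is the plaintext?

Repeat the key across the ciphertext: KMKMKMKMKMKMKMK
M(12)−K(10): 2 → C
P(15)−M(12): 3 → D
Q(16)−K(10): 6 → G
W(22)−M(12): 10 → K
T(19)−K(10): 9 → J
Q(16)−M(12): 4 → E
A(0)−K(10): -10≡16 → Q
I(8)−M(12): -4≡22 → W
U(20)−K(10): 10 → K
Z(25)−M(12): 13 → N
Z(25)−K(10): 15 → P
G(6)−M(12): -6≡20 → U
O(14)−K(10): 4 → E
P(15)−M(12): 3 → D
B(1)−K(10): -9≡17 → R

CDGKJEQWKNPUEDR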